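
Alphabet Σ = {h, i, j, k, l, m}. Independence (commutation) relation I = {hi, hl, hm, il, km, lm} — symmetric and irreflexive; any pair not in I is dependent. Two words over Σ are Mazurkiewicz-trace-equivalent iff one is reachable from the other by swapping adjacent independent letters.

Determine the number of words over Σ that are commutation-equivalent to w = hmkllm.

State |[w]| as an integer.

0(h) covers ∅
1(m) covers ∅
2(k) covers 0:h
3(l) covers 2:k
4(l) covers 3:l
5(m) covers 1:m
floor of heap: 0:h, 1:m
completions by unplaced set U, small U first (add the entries for U minus each lowest piece of U):
  |U|=1: {4}:1  {5}:1
  |U|=2: {1,5}:1  {3,4}:1  {4,5}:2
  |U|=3: {1,4,5}:3  {2,3,4}:1  {3,4,5}:3
  |U|=4: {0,2,3,4}:1  {1,3,4,5}:6  {2,3,4,5}:4
  start at 0(h): 10
  start at 1(m): 5
sum over floor = 15

15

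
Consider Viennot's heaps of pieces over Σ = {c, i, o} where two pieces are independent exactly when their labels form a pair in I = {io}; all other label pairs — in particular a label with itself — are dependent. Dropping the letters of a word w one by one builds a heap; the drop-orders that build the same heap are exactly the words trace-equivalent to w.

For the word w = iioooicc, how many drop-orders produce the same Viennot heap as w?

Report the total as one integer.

20

piece 0:i — minimal
piece 1:i rests on {0:i}
piece 2:o — minimal
piece 3:o rests on {2:o}
piece 4:o rests on {3:o}
piece 5:i rests on {1:i}
piece 6:c rests on {4:o, 5:i}
piece 7:c rests on {6:c}
minimal pieces: {0:i, 2:o}
ways to finish when only these pieces remain (= sum over removing one remaining piece with nothing left below it):
  1 left: {7}→1
  2 left: {6,7}→1
  3 left: {4,6,7}→1  {5,6,7}→1
  4 left: {1,5,6,7}→1  {3,4,6,7}→1  {4,5,6,7}→2
  5 left: {0,1,5,6,7}→1  {1,4,5,6,7}→3  {2,3,4,6,7}→1  {3,4,5,6,7}→3
  6 left: {0,1,4,5,6,7}→4  {1,3,4,5,6,7}→6  {2,3,4,5,6,7}→4
  placing 0:i first → 10 extensions
  placing 2:o first → 10 extensions
total linear extensions = 20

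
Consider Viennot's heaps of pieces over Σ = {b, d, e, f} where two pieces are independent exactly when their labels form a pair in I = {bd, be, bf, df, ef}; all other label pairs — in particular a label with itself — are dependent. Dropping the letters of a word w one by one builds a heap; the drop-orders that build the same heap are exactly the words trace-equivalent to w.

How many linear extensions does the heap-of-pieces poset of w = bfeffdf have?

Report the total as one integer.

drop 0:b onto floor
drop 1:f onto floor
drop 2:e onto floor
drop 3:f onto {1:f}
drop 4:f onto {3:f}
drop 5:d onto {2:e}
drop 6:f onto {4:f}
ground layer = {0:b, 1:f, 2:e}
drop-orders for the pieces not yet dropped (sum over which currently-grounded one goes next):
  1 to go: {0} 1  {5} 1  {6} 1
  2 to go: {0,5} 2  {0,6} 2  {2,5} 1  {4,6} 1  {5,6} 2
  3 to go: {0,2,5} 3  {0,4,6} 3  {0,5,6} 6  {2,5,6} 3  {3,4,6} 1  {4,5,6} 3
  4 to go: {0,2,5,6} 12  {0,3,4,6} 4  {0,4,5,6} 12  {1,3,4,6} 1  {2,4,5,6} 6  {3,4,5,6} 4
  5 to go: {0,1,3,4,6} 5  {0,2,4,5,6} 30  {0,3,4,5,6} 20  {1,3,4,5,6} 5  {2,3,4,5,6} 10
  if 0:b drops first: 15 orders
  if 1:f drops first: 60 orders
  if 2:e drops first: 30 orders
heap linearizations: 105

105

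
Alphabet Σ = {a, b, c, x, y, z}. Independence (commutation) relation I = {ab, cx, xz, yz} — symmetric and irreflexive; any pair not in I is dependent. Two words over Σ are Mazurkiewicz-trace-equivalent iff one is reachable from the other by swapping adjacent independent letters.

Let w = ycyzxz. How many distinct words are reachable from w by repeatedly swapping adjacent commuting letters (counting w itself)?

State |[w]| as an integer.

6

piece 0:y — minimal
piece 1:c rests on {0:y}
piece 2:y rests on {1:c}
piece 3:z rests on {1:c}
piece 4:x rests on {2:y}
piece 5:z rests on {3:z}
minimal pieces: {0:y}
ways to finish when only these pieces remain (= sum over removing one remaining piece with nothing left below it):
  1 left: {4}→1  {5}→1
  2 left: {2,4}→1  {3,5}→1  {4,5}→2
  3 left: {2,4,5}→3  {3,4,5}→3
  4 left: {2,3,4,5}→6
  placing 0:y first → 6 extensions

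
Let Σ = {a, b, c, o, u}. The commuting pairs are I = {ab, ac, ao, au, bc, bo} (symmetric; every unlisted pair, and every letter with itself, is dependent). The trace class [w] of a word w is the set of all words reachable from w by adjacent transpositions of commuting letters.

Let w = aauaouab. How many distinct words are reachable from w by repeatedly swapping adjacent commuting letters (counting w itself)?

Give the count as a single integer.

#0=a has no predecessor
#1=a depends on [0:a]
#2=u has no predecessor
#3=a depends on [1:a]
#4=o depends on [2:u]
#5=u depends on [4:o]
#6=a depends on [3:a]
#7=b depends on [5:u]
sources: [0:a, 2:u]
N(rest) = Σ N(rest − s) over sources s of rest; N(one piece) = 1:
  size 1 → [6]=1  [7]=1
  size 2 → [3,6]=1  [5,7]=1  [6,7]=2
  size 3 → [1,3,6]=1  [3,6,7]=3  [4,5,7]=1  [5,6,7]=3
  size 4 → [0,1,3,6]=1  [1,3,6,7]=4  [2,4,5,7]=1  [3,5,6,7]=6  [4,5,6,7]=4
  size 5 → [0,1,3,6,7]=5  [1,3,5,6,7]=10  [2,4,5,6,7]=5  [3,4,5,6,7]=10
  size 6 → [0,1,3,5,6,7]=15  [1,3,4,5,6,7]=20  [2,3,4,5,6,7]=15
  first=0(a) contributes 35
  first=2(u) contributes 35
|[w]| = 70

70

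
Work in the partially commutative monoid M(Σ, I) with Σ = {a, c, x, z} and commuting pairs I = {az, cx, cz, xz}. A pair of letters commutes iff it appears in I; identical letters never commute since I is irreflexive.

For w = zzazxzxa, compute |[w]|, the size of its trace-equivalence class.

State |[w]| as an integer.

70

0(z) covers ∅
1(z) covers 0:z
2(a) covers ∅
3(z) covers 1:z
4(x) covers 2:a
5(z) covers 3:z
6(x) covers 4:x
7(a) covers 6:x
floor of heap: 0:z, 2:a
completions by unplaced set U, small U first (add the entries for U minus each lowest piece of U):
  |U|=1: {5}:1  {7}:1
  |U|=2: {3,5}:1  {5,7}:2  {6,7}:1
  |U|=3: {1,3,5}:1  {3,5,7}:3  {4,6,7}:1  {5,6,7}:3
  |U|=4: {0,1,3,5}:1  {1,3,5,7}:4  {2,4,6,7}:1  {3,5,6,7}:6  {4,5,6,7}:4
  |U|=5: {0,1,3,5,7}:5  {1,3,5,6,7}:10  {2,4,5,6,7}:5  {3,4,5,6,7}:10
  |U|=6: {0,1,3,5,6,7}:15  {1,3,4,5,6,7}:20  {2,3,4,5,6,7}:15
  start at 0(z): 35
  start at 2(a): 35
sum over floor = 70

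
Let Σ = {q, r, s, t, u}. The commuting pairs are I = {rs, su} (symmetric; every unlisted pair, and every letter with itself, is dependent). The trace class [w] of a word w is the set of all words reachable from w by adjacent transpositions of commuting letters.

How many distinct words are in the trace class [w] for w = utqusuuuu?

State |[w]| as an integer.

6

drop 0:u onto floor
drop 1:t onto {0:u}
drop 2:q onto {1:t}
drop 3:u onto {2:q}
drop 4:s onto {2:q}
drop 5:u onto {3:u}
drop 6:u onto {5:u}
drop 7:u onto {6:u}
drop 8:u onto {7:u}
ground layer = {0:u}
drop-orders for the pieces not yet dropped (sum over which currently-grounded one goes next):
  1 to go: {4} 1  {8} 1
  2 to go: {4,8} 2  {7,8} 1
  3 to go: {4,7,8} 3  {6,7,8} 1
  4 to go: {4,6,7,8} 4  {5,6,7,8} 1
  5 to go: {3,5,6,7,8} 1  {4,5,6,7,8} 5
  6 to go: {3,4,5,6,7,8} 6
  7 to go: {2,3,4,5,6,7,8} 6
  if 0:u drops first: 6 orders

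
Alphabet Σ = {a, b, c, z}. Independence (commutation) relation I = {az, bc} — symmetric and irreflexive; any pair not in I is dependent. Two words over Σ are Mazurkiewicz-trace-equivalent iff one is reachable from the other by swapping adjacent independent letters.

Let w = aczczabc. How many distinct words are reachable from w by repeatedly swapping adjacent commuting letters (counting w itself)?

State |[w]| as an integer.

#0=a has no predecessor
#1=c depends on [0:a]
#2=z depends on [1:c]
#3=c depends on [2:z]
#4=z depends on [3:c]
#5=a depends on [3:c]
#6=b depends on [4:z, 5:a]
#7=c depends on [4:z, 5:a]
sources: [0:a]
N(rest) = Σ N(rest − s) over sources s of rest; N(one piece) = 1:
  size 1 → [6]=1  [7]=1
  size 2 → [6,7]=2
  size 3 → [4,6,7]=2  [5,6,7]=2
  size 4 → [4,5,6,7]=4
  size 5 → [3,4,5,6,7]=4
  size 6 → [2,3,4,5,6,7]=4
  first=0(a) contributes 4

4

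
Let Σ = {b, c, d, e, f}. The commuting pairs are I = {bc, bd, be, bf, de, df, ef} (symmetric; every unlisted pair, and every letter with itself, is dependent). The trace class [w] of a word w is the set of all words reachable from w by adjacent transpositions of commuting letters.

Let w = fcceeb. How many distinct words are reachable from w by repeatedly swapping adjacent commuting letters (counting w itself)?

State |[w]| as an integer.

0(f) covers ∅
1(c) covers 0:f
2(c) covers 1:c
3(e) covers 2:c
4(e) covers 3:e
5(b) covers ∅
floor of heap: 0:f, 5:b
completions by unplaced set U, small U first (add the entries for U minus each lowest piece of U):
  |U|=1: {4}:1  {5}:1
  |U|=2: {3,4}:1  {4,5}:2
  |U|=3: {2,3,4}:1  {3,4,5}:3
  |U|=4: {1,2,3,4}:1  {2,3,4,5}:4
  start at 0(f): 5
  start at 5(b): 1
sum over floor = 6

6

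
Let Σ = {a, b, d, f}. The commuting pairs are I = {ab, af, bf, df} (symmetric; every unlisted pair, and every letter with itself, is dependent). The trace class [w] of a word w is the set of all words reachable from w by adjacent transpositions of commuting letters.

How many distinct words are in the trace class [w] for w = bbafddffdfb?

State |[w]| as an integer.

990

drop 0:b onto floor
drop 1:b onto {0:b}
drop 2:a onto floor
drop 3:f onto floor
drop 4:d onto {1:b, 2:a}
drop 5:d onto {4:d}
drop 6:f onto {3:f}
drop 7:f onto {6:f}
drop 8:d onto {5:d}
drop 9:f onto {7:f}
drop 10:b onto {8:d}
ground layer = {0:b, 2:a, 3:f}
drop-orders for the pieces not yet dropped (sum over which currently-grounded one goes next):
  1 to go: {9} 1  {10} 1
  2 to go: {7,9} 1  {8,10} 1  {9,10} 2
  3 to go: {5,8,10} 1  {6,7,9} 1  {7,9,10} 3  {8,9,10} 3
  4 to go: {3,6,7,9} 1  {4,5,8,10} 1  {5,8,9,10} 4  {6,7,9,10} 4  {7,8,9,10} 6
  5 to go: {1,4,5,8,10} 1  {2,4,5,8,10} 1  {3,6,7,9,10} 5  {4,5,8,9,10} 5  {5,7,8,9,10} 10  {6,7,8,9,10} 10
  6 to go: {0,1,4,5,8,10} 1  {1,2,4,5,8,10} 2  {1,4,5,8,9,10} 6  {2,4,5,8,9,10} 6  {3,6,7,8,9,10} 15  {4,5,7,8,9,10} 15  {5,6,7,8,9,10} 20
  7 to go: {0,1,2,4,5,8,10} 3  {0,1,4,5,8,9,10} 7  {1,2,4,5,8,9,10} 14  {1,4,5,7,8,9,10} 21  {2,4,5,7,8,9,10} 21  {3,5,6,7,8,9,10} 35  {4,5,6,7,8,9,10} 35
  8 to go: {0,1,2,4,5,8,9,10} 24  {0,1,4,5,7,8,9,10} 28  {1,2,4,5,7,8,9,10} 56  {1,4,5,6,7,8,9,10} 56  {2,4,5,6,7,8,9,10} 56  {3,4,5,6,7,8,9,10} 70
  9 to go: {0,1,2,4,5,7,8,9,10} 108  {0,1,4,5,6,7,8,9,10} 84  {1,2,4,5,6,7,8,9,10} 168  {1,3,4,5,6,7,8,9,10} 126  {2,3,4,5,6,7,8,9,10} 126
  if 0:b drops first: 420 orders
  if 2:a drops first: 210 orders
  if 3:f drops first: 360 orders
heap linearizations: 990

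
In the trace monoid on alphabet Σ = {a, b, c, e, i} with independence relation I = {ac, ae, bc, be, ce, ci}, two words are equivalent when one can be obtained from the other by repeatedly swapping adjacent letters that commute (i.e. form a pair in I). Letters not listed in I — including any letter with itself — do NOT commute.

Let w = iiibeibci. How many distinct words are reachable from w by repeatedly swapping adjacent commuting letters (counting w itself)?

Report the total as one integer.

piece 0:i — minimal
piece 1:i rests on {0:i}
piece 2:i rests on {1:i}
piece 3:b rests on {2:i}
piece 4:e rests on {2:i}
piece 5:i rests on {3:b, 4:e}
piece 6:b rests on {5:i}
piece 7:c — minimal
piece 8:i rests on {6:b}
minimal pieces: {0:i, 7:c}
ways to finish when only these pieces remain (= sum over removing one remaining piece with nothing left below it):
  1 left: {7}→1  {8}→1
  2 left: {6,8}→1  {7,8}→2
  3 left: {5,6,8}→1  {6,7,8}→3
  4 left: {3,5,6,8}→1  {4,5,6,8}→1  {5,6,7,8}→4
  5 left: {3,4,5,6,8}→2  {3,5,6,7,8}→5  {4,5,6,7,8}→5
  6 left: {2,3,4,5,6,8}→2  {3,4,5,6,7,8}→12
  7 left: {1,2,3,4,5,6,8}→2  {2,3,4,5,6,7,8}→14
  placing 0:i first → 16 extensions
  placing 7:c first → 2 extensions
total linear extensions = 18

18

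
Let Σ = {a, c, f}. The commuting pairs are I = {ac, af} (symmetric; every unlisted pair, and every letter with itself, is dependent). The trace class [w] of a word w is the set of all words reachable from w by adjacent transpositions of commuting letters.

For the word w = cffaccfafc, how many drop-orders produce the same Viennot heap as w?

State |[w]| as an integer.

45

drop 0:c onto floor
drop 1:f onto {0:c}
drop 2:f onto {1:f}
drop 3:a onto floor
drop 4:c onto {2:f}
drop 5:c onto {4:c}
drop 6:f onto {5:c}
drop 7:a onto {3:a}
drop 8:f onto {6:f}
drop 9:c onto {8:f}
ground layer = {0:c, 3:a}
drop-orders for the pieces not yet dropped (sum over which currently-grounded one goes next):
  1 to go: {7} 1  {9} 1
  2 to go: {3,7} 1  {7,9} 2  {8,9} 1
  3 to go: {3,7,9} 3  {6,8,9} 1  {7,8,9} 3
  4 to go: {3,7,8,9} 6  {5,6,8,9} 1  {6,7,8,9} 4
  5 to go: {3,6,7,8,9} 10  {4,5,6,8,9} 1  {5,6,7,8,9} 5
  6 to go: {2,4,5,6,8,9} 1  {3,5,6,7,8,9} 15  {4,5,6,7,8,9} 6
  7 to go: {1,2,4,5,6,8,9} 1  {2,4,5,6,7,8,9} 7  {3,4,5,6,7,8,9} 21
  8 to go: {0,1,2,4,5,6,8,9} 1  {1,2,4,5,6,7,8,9} 8  {2,3,4,5,6,7,8,9} 28
  if 0:c drops first: 36 orders
  if 3:a drops first: 9 orders
heap linearizations: 45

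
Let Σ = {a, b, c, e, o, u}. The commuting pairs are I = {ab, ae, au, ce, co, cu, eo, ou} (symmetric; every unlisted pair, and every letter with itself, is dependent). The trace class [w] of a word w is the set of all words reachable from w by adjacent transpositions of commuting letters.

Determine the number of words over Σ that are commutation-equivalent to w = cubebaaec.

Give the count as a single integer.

61

piece 0:c — minimal
piece 1:u — minimal
piece 2:b rests on {0:c, 1:u}
piece 3:e rests on {2:b}
piece 4:b rests on {3:e}
piece 5:a rests on {0:c}
piece 6:a rests on {5:a}
piece 7:e rests on {4:b}
piece 8:c rests on {4:b, 6:a}
minimal pieces: {0:c, 1:u}
ways to finish when only these pieces remain (= sum over removing one remaining piece with nothing left below it):
  1 left: {7}→1  {8}→1
  2 left: {6,8}→1  {7,8}→2
  3 left: {4,7,8}→2  {5,6,8}→1  {6,7,8}→3
  4 left: {3,4,7,8}→2  {4,6,7,8}→5  {5,6,7,8}→4
  5 left: {2,3,4,7,8}→2  {3,4,6,7,8}→7  {4,5,6,7,8}→9
  6 left: {1,2,3,4,7,8}→2  {2,3,4,6,7,8}→9  {3,4,5,6,7,8}→16
  7 left: {1,2,3,4,6,7,8}→11  {2,3,4,5,6,7,8}→25
  placing 0:c first → 36 extensions
  placing 1:u first → 25 extensions
total linear extensions = 61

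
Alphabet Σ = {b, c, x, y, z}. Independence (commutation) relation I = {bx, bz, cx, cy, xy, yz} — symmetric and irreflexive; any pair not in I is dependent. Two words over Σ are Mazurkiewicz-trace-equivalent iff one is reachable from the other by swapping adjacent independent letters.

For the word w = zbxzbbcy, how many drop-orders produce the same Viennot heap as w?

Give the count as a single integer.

#0=z has no predecessor
#1=b has no predecessor
#2=x depends on [0:z]
#3=z depends on [2:x]
#4=b depends on [1:b]
#5=b depends on [4:b]
#6=c depends on [3:z, 5:b]
#7=y depends on [5:b]
sources: [0:z, 1:b]
N(rest) = Σ N(rest − s) over sources s of rest; N(one piece) = 1:
  size 1 → [6]=1  [7]=1
  size 2 → [3,6]=1  [6,7]=2
  size 3 → [2,3,6]=1  [3,6,7]=3  [5,6,7]=2
  size 4 → [0,2,3,6]=1  [2,3,6,7]=4  [3,5,6,7]=5  [4,5,6,7]=2
  size 5 → [0,2,3,6,7]=5  [1,4,5,6,7]=2  [2,3,5,6,7]=9  [3,4,5,6,7]=7
  size 6 → [0,2,3,5,6,7]=14  [1,3,4,5,6,7]=9  [2,3,4,5,6,7]=16
  first=0(z) contributes 25
  first=1(b) contributes 30
|[w]| = 55

55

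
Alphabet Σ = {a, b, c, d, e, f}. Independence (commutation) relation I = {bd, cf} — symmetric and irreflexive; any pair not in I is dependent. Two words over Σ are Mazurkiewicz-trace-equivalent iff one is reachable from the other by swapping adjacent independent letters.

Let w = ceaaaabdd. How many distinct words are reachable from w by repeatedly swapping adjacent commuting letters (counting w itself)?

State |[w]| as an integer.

piece 0:c — minimal
piece 1:e rests on {0:c}
piece 2:a rests on {1:e}
piece 3:a rests on {2:a}
piece 4:a rests on {3:a}
piece 5:a rests on {4:a}
piece 6:b rests on {5:a}
piece 7:d rests on {5:a}
piece 8:d rests on {7:d}
minimal pieces: {0:c}
ways to finish when only these pieces remain (= sum over removing one remaining piece with nothing left below it):
  1 left: {6}→1  {8}→1
  2 left: {6,8}→2  {7,8}→1
  3 left: {6,7,8}→3
  4 left: {5,6,7,8}→3
  5 left: {4,5,6,7,8}→3
  6 left: {3,4,5,6,7,8}→3
  7 left: {2,3,4,5,6,7,8}→3
  placing 0:c first → 3 extensions

3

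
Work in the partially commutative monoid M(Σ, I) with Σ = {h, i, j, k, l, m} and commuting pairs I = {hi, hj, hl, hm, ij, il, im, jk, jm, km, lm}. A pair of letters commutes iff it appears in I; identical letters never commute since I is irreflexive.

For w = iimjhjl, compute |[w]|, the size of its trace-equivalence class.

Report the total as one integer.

420

piece 0:i — minimal
piece 1:i rests on {0:i}
piece 2:m — minimal
piece 3:j — minimal
piece 4:h — minimal
piece 5:j rests on {3:j}
piece 6:l rests on {5:j}
minimal pieces: {0:i, 2:m, 3:j, 4:h}
ways to finish when only these pieces remain (= sum over removing one remaining piece with nothing left below it):
  1 left: {1}→1  {2}→1  {4}→1  {6}→1
  2 left: {0,1}→1  {1,2}→2  {1,4}→2  {1,6}→2  {2,4}→2  {2,6}→2  {4,6}→2  {5,6}→1
  3 left: {0,1,2}→3  {0,1,4}→3  {0,1,6}→3  {1,2,4}→6  {1,2,6}→6  {1,4,6}→6  {1,5,6}→3  {2,4,6}→6  {2,5,6}→3  {3,5,6}→1  {4,5,6}→3
  4 left: {0,1,2,4}→12  {0,1,2,6}→12  {0,1,4,6}→12  {0,1,5,6}→6  {1,2,4,6}→24  {1,2,5,6}→12  {1,3,5,6}→4  {1,4,5,6}→12  {2,3,5,6}→4  {2,4,5,6}→12  {3,4,5,6}→4
  5 left: {0,1,2,4,6}→60  {0,1,2,5,6}→30  {0,1,3,5,6}→10  {0,1,4,5,6}→30  {1,2,3,5,6}→20  {1,2,4,5,6}→60  {1,3,4,5,6}→20  {2,3,4,5,6}→20
  placing 0:i first → 120 extensions
  placing 2:m first → 60 extensions
  placing 3:j first → 180 extensions
  placing 4:h first → 60 extensions
total linear extensions = 420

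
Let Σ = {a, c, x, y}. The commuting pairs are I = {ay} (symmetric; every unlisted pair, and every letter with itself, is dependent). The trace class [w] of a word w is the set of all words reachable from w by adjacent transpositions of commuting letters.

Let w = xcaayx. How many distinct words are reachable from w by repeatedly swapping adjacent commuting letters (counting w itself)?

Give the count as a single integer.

0(x) covers ∅
1(c) covers 0:x
2(a) covers 1:c
3(a) covers 2:a
4(y) covers 1:c
5(x) covers 3:a, 4:y
floor of heap: 0:x
completions by unplaced set U, small U first (add the entries for U minus each lowest piece of U):
  |U|=1: {5}:1
  |U|=2: {3,5}:1  {4,5}:1
  |U|=3: {2,3,5}:1  {3,4,5}:2
  |U|=4: {2,3,4,5}:3
  start at 0(x): 3

3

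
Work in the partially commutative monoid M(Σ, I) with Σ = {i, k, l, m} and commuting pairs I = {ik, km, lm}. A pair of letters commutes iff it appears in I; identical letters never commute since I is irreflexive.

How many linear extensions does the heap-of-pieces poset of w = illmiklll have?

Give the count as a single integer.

7

piece 0:i — minimal
piece 1:l rests on {0:i}
piece 2:l rests on {1:l}
piece 3:m rests on {0:i}
piece 4:i rests on {2:l, 3:m}
piece 5:k rests on {2:l}
piece 6:l rests on {4:i, 5:k}
piece 7:l rests on {6:l}
piece 8:l rests on {7:l}
minimal pieces: {0:i}
ways to finish when only these pieces remain (= sum over removing one remaining piece with nothing left below it):
  1 left: {8}→1
  2 left: {7,8}→1
  3 left: {6,7,8}→1
  4 left: {4,6,7,8}→1  {5,6,7,8}→1
  5 left: {3,4,6,7,8}→1  {4,5,6,7,8}→2
  6 left: {2,4,5,6,7,8}→2  {3,4,5,6,7,8}→3
  7 left: {1,2,4,5,6,7,8}→2  {2,3,4,5,6,7,8}→5
  placing 0:i first → 7 extensions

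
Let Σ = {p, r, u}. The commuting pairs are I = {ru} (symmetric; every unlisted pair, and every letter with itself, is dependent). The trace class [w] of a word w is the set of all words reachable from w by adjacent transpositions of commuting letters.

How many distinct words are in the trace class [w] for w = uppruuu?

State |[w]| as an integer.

4

#0=u has no predecessor
#1=p depends on [0:u]
#2=p depends on [1:p]
#3=r depends on [2:p]
#4=u depends on [2:p]
#5=u depends on [4:u]
#6=u depends on [5:u]
sources: [0:u]
N(rest) = Σ N(rest − s) over sources s of rest; N(one piece) = 1:
  size 1 → [3]=1  [6]=1
  size 2 → [3,6]=2  [5,6]=1
  size 3 → [3,5,6]=3  [4,5,6]=1
  size 4 → [3,4,5,6]=4
  size 5 → [2,3,4,5,6]=4
  first=0(u) contributes 4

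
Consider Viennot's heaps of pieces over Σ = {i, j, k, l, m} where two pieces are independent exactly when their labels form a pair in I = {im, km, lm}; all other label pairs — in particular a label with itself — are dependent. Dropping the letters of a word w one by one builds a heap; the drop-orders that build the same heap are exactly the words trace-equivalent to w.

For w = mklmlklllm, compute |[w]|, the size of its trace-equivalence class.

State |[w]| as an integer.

120

#0=m has no predecessor
#1=k has no predecessor
#2=l depends on [1:k]
#3=m depends on [0:m]
#4=l depends on [2:l]
#5=k depends on [4:l]
#6=l depends on [5:k]
#7=l depends on [6:l]
#8=l depends on [7:l]
#9=m depends on [3:m]
sources: [0:m, 1:k]
N(rest) = Σ N(rest − s) over sources s of rest; N(one piece) = 1:
  size 1 → [8]=1  [9]=1
  size 2 → [3,9]=1  [7,8]=1  [8,9]=2
  size 3 → [0,3,9]=1  [3,8,9]=3  [6,7,8]=1  [7,8,9]=3
  size 4 → [0,3,8,9]=4  [3,7,8,9]=6  [5,6,7,8]=1  [6,7,8,9]=4
  size 5 → [0,3,7,8,9]=10  [3,6,7,8,9]=10  [4,5,6,7,8]=1  [5,6,7,8,9]=5
  size 6 → [0,3,6,7,8,9]=20  [2,4,5,6,7,8]=1  [3,5,6,7,8,9]=15  [4,5,6,7,8,9]=6
  size 7 → [0,3,5,6,7,8,9]=35  [1,2,4,5,6,7,8]=1  [2,4,5,6,7,8,9]=7  [3,4,5,6,7,8,9]=21
  size 8 → [0,3,4,5,6,7,8,9]=56  [1,2,4,5,6,7,8,9]=8  [2,3,4,5,6,7,8,9]=28
  first=0(m) contributes 36
  first=1(k) contributes 84
|[w]| = 120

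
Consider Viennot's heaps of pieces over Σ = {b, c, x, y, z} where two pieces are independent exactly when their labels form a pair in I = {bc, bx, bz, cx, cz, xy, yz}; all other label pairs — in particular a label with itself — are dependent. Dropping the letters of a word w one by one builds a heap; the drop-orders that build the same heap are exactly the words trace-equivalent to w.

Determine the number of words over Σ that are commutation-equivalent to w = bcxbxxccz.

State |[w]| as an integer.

drop 0:b onto floor
drop 1:c onto floor
drop 2:x onto floor
drop 3:b onto {0:b}
drop 4:x onto {2:x}
drop 5:x onto {4:x}
drop 6:c onto {1:c}
drop 7:c onto {6:c}
drop 8:z onto {5:x}
ground layer = {0:b, 1:c, 2:x}
drop-orders for the pieces not yet dropped (sum over which currently-grounded one goes next):
  1 to go: {3} 1  {7} 1  {8} 1
  2 to go: {0,3} 1  {3,7} 2  {3,8} 2  {5,8} 1  {6,7} 1  {7,8} 2
  3 to go: {0,3,7} 3  {0,3,8} 3  {1,6,7} 1  {3,5,8} 3  {3,6,7} 3  {3,7,8} 6  {4,5,8} 1  {5,7,8} 3  {6,7,8} 3
  4 to go: {0,3,5,8} 6  {0,3,6,7} 6  {0,3,7,8} 12  {1,3,6,7} 4  {1,6,7,8} 4  {2,4,5,8} 1  {3,4,5,8} 4  {3,5,7,8} 12  {3,6,7,8} 12  {4,5,7,8} 4  {5,6,7,8} 6
  5 to go: {0,1,3,6,7} 10  {0,3,4,5,8} 10  {0,3,5,7,8} 30  {0,3,6,7,8} 30  {1,3,6,7,8} 20  {1,5,6,7,8} 10  {2,3,4,5,8} 5  {2,4,5,7,8} 5  {3,4,5,7,8} 20  {3,5,6,7,8} 30  {4,5,6,7,8} 10
  6 to go: {0,1,3,6,7,8} 60  {0,2,3,4,5,8} 15  {0,3,4,5,7,8} 60  {0,3,5,6,7,8} 90  {1,3,5,6,7,8} 60  {1,4,5,6,7,8} 20  {2,3,4,5,7,8} 30  {2,4,5,6,7,8} 15  {3,4,5,6,7,8} 60
  7 to go: {0,1,3,5,6,7,8} 210  {0,2,3,4,5,7,8} 105  {0,3,4,5,6,7,8} 210  {1,2,4,5,6,7,8} 35  {1,3,4,5,6,7,8} 140  {2,3,4,5,6,7,8} 105
  if 0:b drops first: 280 orders
  if 1:c drops first: 420 orders
  if 2:x drops first: 560 orders
heap linearizations: 1260

1260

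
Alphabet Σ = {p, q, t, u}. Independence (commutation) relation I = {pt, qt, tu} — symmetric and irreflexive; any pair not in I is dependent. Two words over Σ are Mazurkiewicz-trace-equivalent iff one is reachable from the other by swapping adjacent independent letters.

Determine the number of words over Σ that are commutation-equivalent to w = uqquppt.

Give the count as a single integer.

7

#0=u has no predecessor
#1=q depends on [0:u]
#2=q depends on [1:q]
#3=u depends on [2:q]
#4=p depends on [3:u]
#5=p depends on [4:p]
#6=t has no predecessor
sources: [0:u, 6:t]
N(rest) = Σ N(rest − s) over sources s of rest; N(one piece) = 1:
  size 1 → [5]=1  [6]=1
  size 2 → [4,5]=1  [5,6]=2
  size 3 → [3,4,5]=1  [4,5,6]=3
  size 4 → [2,3,4,5]=1  [3,4,5,6]=4
  size 5 → [1,2,3,4,5]=1  [2,3,4,5,6]=5
  first=0(u) contributes 6
  first=6(t) contributes 1
|[w]| = 7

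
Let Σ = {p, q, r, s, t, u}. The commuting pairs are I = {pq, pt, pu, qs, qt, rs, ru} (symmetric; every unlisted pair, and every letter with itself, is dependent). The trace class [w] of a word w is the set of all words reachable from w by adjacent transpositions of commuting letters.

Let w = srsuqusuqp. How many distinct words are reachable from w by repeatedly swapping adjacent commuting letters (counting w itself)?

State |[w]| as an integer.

0(s) covers ∅
1(r) covers ∅
2(s) covers 0:s
3(u) covers 2:s
4(q) covers 1:r, 3:u
5(u) covers 4:q
6(s) covers 5:u
7(u) covers 6:s
8(q) covers 7:u
9(p) covers 6:s
floor of heap: 0:s, 1:r
completions by unplaced set U, small U first (add the entries for U minus each lowest piece of U):
  |U|=1: {8}:1  {9}:1
  |U|=2: {7,8}:1  {8,9}:2
  |U|=3: {7,8,9}:3
  |U|=4: {6,7,8,9}:3
  |U|=5: {5,6,7,8,9}:3
  |U|=6: {4,5,6,7,8,9}:3
  |U|=7: {1,4,5,6,7,8,9}:3  {3,4,5,6,7,8,9}:3
  |U|=8: {1,3,4,5,6,7,8,9}:6  {2,3,4,5,6,7,8,9}:3
  start at 0(s): 9
  start at 1(r): 3
sum over floor = 12

12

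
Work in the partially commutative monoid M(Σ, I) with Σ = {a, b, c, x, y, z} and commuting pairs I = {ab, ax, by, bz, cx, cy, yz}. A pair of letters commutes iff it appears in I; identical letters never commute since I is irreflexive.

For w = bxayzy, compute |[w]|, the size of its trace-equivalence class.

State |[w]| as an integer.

#0=b has no predecessor
#1=x depends on [0:b]
#2=a has no predecessor
#3=y depends on [1:x, 2:a]
#4=z depends on [1:x, 2:a]
#5=y depends on [3:y]
sources: [0:b, 2:a]
N(rest) = Σ N(rest − s) over sources s of rest; N(one piece) = 1:
  size 1 → [4]=1  [5]=1
  size 2 → [3,5]=1  [4,5]=2
  size 3 → [3,4,5]=3
  size 4 → [1,3,4,5]=3  [2,3,4,5]=3
  first=0(b) contributes 6
  first=2(a) contributes 3
|[w]| = 9

9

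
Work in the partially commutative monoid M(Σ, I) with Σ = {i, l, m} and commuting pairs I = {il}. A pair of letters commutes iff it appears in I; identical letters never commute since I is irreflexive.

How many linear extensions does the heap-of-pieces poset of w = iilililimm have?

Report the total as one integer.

#0=i has no predecessor
#1=i depends on [0:i]
#2=l has no predecessor
#3=i depends on [1:i]
#4=l depends on [2:l]
#5=i depends on [3:i]
#6=l depends on [4:l]
#7=i depends on [5:i]
#8=m depends on [6:l, 7:i]
#9=m depends on [8:m]
sources: [0:i, 2:l]
N(rest) = Σ N(rest − s) over sources s of rest; N(one piece) = 1:
  size 1 → [9]=1
  size 2 → [8,9]=1
  size 3 → [6,8,9]=1  [7,8,9]=1
  size 4 → [4,6,8,9]=1  [5,7,8,9]=1  [6,7,8,9]=2
  size 5 → [2,4,6,8,9]=1  [3,5,7,8,9]=1  [4,6,7,8,9]=3  [5,6,7,8,9]=3
  size 6 → [1,3,5,7,8,9]=1  [2,4,6,7,8,9]=4  [3,5,6,7,8,9]=4  [4,5,6,7,8,9]=6
  size 7 → [0,1,3,5,7,8,9]=1  [1,3,5,6,7,8,9]=5  [2,4,5,6,7,8,9]=10  [3,4,5,6,7,8,9]=10
  size 8 → [0,1,3,5,6,7,8,9]=6  [1,3,4,5,6,7,8,9]=15  [2,3,4,5,6,7,8,9]=20
  first=0(i) contributes 35
  first=2(l) contributes 21
|[w]| = 56

56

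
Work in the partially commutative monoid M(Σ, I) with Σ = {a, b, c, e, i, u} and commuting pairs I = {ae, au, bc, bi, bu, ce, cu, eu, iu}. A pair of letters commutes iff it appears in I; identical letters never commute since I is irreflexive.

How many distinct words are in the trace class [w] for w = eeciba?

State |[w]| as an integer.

#0=e has no predecessor
#1=e depends on [0:e]
#2=c has no predecessor
#3=i depends on [1:e, 2:c]
#4=b depends on [1:e]
#5=a depends on [3:i, 4:b]
sources: [0:e, 2:c]
N(rest) = Σ N(rest − s) over sources s of rest; N(one piece) = 1:
  size 1 → [5]=1
  size 2 → [3,5]=1  [4,5]=1
  size 3 → [2,3,5]=1  [3,4,5]=2
  size 4 → [1,3,4,5]=2  [2,3,4,5]=3
  first=0(e) contributes 5
  first=2(c) contributes 2
|[w]| = 7

7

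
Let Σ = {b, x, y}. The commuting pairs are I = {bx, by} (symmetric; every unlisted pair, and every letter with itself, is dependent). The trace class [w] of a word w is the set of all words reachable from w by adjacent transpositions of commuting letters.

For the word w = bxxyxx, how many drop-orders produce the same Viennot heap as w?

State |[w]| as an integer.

piece 0:b — minimal
piece 1:x — minimal
piece 2:x rests on {1:x}
piece 3:y rests on {2:x}
piece 4:x rests on {3:y}
piece 5:x rests on {4:x}
minimal pieces: {0:b, 1:x}
ways to finish when only these pieces remain (= sum over removing one remaining piece with nothing left below it):
  1 left: {0}→1  {5}→1
  2 left: {0,5}→2  {4,5}→1
  3 left: {0,4,5}→3  {3,4,5}→1
  4 left: {0,3,4,5}→4  {2,3,4,5}→1
  placing 0:b first → 1 extensions
  placing 1:x first → 5 extensions
total linear extensions = 6

6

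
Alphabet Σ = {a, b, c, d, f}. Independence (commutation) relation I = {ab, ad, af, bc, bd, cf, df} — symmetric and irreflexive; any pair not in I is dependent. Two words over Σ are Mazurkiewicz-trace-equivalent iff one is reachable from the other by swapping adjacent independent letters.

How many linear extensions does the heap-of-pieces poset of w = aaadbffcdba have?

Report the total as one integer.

2640

drop 0:a onto floor
drop 1:a onto {0:a}
drop 2:a onto {1:a}
drop 3:d onto floor
drop 4:b onto floor
drop 5:f onto {4:b}
drop 6:f onto {5:f}
drop 7:c onto {2:a, 3:d}
drop 8:d onto {7:c}
drop 9:b onto {6:f}
drop 10:a onto {7:c}
ground layer = {0:a, 3:d, 4:b}
drop-orders for the pieces not yet dropped (sum over which currently-grounded one goes next):
  1 to go: {8} 1  {9} 1  {10} 1
  2 to go: {6,9} 1  {8,9} 2  {8,10} 2  {9,10} 2
  3 to go: {5,6,9} 1  {6,8,9} 3  {6,9,10} 3  {7,8,10} 2  {8,9,10} 6
  4 to go: {2,7,8,10} 2  {3,7,8,10} 2  {4,5,6,9} 1  {5,6,8,9} 4  {5,6,9,10} 4  {6,8,9,10} 12  {7,8,9,10} 8
  5 to go: {1,2,7,8,10} 2  {2,3,7,8,10} 4  {2,7,8,9,10} 10  {3,7,8,9,10} 10  {4,5,6,8,9} 5  {4,5,6,9,10} 5  {5,6,8,9,10} 20  {6,7,8,9,10} 20
  6 to go: {0,1,2,7,8,10} 2  {1,2,3,7,8,10} 6  {1,2,7,8,9,10} 12  {2,3,7,8,9,10} 24  {2,6,7,8,9,10} 30  {3,6,7,8,9,10} 30  {4,5,6,8,9,10} 30  {5,6,7,8,9,10} 40
  7 to go: {0,1,2,3,7,8,10} 8  {0,1,2,7,8,9,10} 14  {1,2,3,7,8,9,10} 42  {1,2,6,7,8,9,10} 42  {2,3,6,7,8,9,10} 84  {2,5,6,7,8,9,10} 70  {3,5,6,7,8,9,10} 70  {4,5,6,7,8,9,10} 70
  8 to go: {0,1,2,3,7,8,9,10} 64  {0,1,2,6,7,8,9,10} 56  {1,2,3,6,7,8,9,10} 168  {1,2,5,6,7,8,9,10} 112  {2,3,5,6,7,8,9,10} 224  {2,4,5,6,7,8,9,10} 140  {3,4,5,6,7,8,9,10} 140
  9 to go: {0,1,2,3,6,7,8,9,10} 288  {0,1,2,5,6,7,8,9,10} 168  {1,2,3,5,6,7,8,9,10} 504  {1,2,4,5,6,7,8,9,10} 252  {2,3,4,5,6,7,8,9,10} 504
  if 0:a drops first: 1260 orders
  if 3:d drops first: 420 orders
  if 4:b drops first: 960 orders
heap linearizations: 2640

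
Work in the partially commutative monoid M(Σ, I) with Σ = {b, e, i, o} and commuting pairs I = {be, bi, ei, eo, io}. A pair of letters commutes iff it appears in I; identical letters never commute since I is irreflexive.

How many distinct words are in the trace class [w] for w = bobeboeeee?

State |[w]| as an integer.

252

#0=b has no predecessor
#1=o depends on [0:b]
#2=b depends on [1:o]
#3=e has no predecessor
#4=b depends on [2:b]
#5=o depends on [4:b]
#6=e depends on [3:e]
#7=e depends on [6:e]
#8=e depends on [7:e]
#9=e depends on [8:e]
sources: [0:b, 3:e]
N(rest) = Σ N(rest − s) over sources s of rest; N(one piece) = 1:
  size 1 → [5]=1  [9]=1
  size 2 → [4,5]=1  [5,9]=2  [8,9]=1
  size 3 → [2,4,5]=1  [4,5,9]=3  [5,8,9]=3  [7,8,9]=1
  size 4 → [1,2,4,5]=1  [2,4,5,9]=4  [4,5,8,9]=6  [5,7,8,9]=4  [6,7,8,9]=1
  size 5 → [0,1,2,4,5]=1  [1,2,4,5,9]=5  [2,4,5,8,9]=10  [3,6,7,8,9]=1  [4,5,7,8,9]=10  [5,6,7,8,9]=5
  size 6 → [0,1,2,4,5,9]=6  [1,2,4,5,8,9]=15  [2,4,5,7,8,9]=20  [3,5,6,7,8,9]=6  [4,5,6,7,8,9]=15
  size 7 → [0,1,2,4,5,8,9]=21  [1,2,4,5,7,8,9]=35  [2,4,5,6,7,8,9]=35  [3,4,5,6,7,8,9]=21
  size 8 → [0,1,2,4,5,7,8,9]=56  [1,2,4,5,6,7,8,9]=70  [2,3,4,5,6,7,8,9]=56
  first=0(b) contributes 126
  first=3(e) contributes 126
|[w]| = 252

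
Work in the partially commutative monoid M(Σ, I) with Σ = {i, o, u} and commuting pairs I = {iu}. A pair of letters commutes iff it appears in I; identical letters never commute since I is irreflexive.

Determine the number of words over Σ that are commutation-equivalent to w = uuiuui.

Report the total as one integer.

piece 0:u — minimal
piece 1:u rests on {0:u}
piece 2:i — minimal
piece 3:u rests on {1:u}
piece 4:u rests on {3:u}
piece 5:i rests on {2:i}
minimal pieces: {0:u, 2:i}
ways to finish when only these pieces remain (= sum over removing one remaining piece with nothing left below it):
  1 left: {4}→1  {5}→1
  2 left: {2,5}→1  {3,4}→1  {4,5}→2
  3 left: {1,3,4}→1  {2,4,5}→3  {3,4,5}→3
  4 left: {0,1,3,4}→1  {1,3,4,5}→4  {2,3,4,5}→6
  placing 0:u first → 10 extensions
  placing 2:i first → 5 extensions
total linear extensions = 15

15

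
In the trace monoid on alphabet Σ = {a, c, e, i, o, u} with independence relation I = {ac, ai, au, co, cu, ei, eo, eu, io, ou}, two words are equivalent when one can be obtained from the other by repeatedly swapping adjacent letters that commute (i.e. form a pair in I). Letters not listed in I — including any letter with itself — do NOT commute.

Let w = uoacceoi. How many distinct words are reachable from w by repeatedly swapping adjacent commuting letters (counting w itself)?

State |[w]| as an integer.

298

piece 0:u — minimal
piece 1:o — minimal
piece 2:a rests on {1:o}
piece 3:c — minimal
piece 4:c rests on {3:c}
piece 5:e rests on {2:a, 4:c}
piece 6:o rests on {2:a}
piece 7:i rests on {0:u, 4:c}
minimal pieces: {0:u, 1:o, 3:c}
ways to finish when only these pieces remain (= sum over removing one remaining piece with nothing left below it):
  1 left: {5}→1  {6}→1  {7}→1
  2 left: {0,7}→1  {5,6}→2  {5,7}→2  {6,7}→2
  3 left: {0,5,7}→3  {0,6,7}→3  {2,5,6}→2  {4,5,7}→2  {5,6,7}→6
  4 left: {0,4,5,7}→5  {0,5,6,7}→12  {1,2,5,6}→2  {2,5,6,7}→8  {3,4,5,7}→2  {4,5,6,7}→8
  5 left: {0,2,5,6,7}→20  {0,3,4,5,7}→7  {0,4,5,6,7}→25  {1,2,5,6,7}→10  {2,4,5,6,7}→16  {3,4,5,6,7}→10
  6 left: {0,1,2,5,6,7}→30  {0,2,4,5,6,7}→61  {0,3,4,5,6,7}→42  {1,2,4,5,6,7}→26  {2,3,4,5,6,7}→26
  placing 0:u first → 52 extensions
  placing 1:o first → 129 extensions
  placing 3:c first → 117 extensions
total linear extensions = 298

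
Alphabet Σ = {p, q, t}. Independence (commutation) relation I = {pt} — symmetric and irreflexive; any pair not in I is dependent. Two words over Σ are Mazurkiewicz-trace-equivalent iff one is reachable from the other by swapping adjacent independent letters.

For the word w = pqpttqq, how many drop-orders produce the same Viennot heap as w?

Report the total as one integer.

3

piece 0:p — minimal
piece 1:q rests on {0:p}
piece 2:p rests on {1:q}
piece 3:t rests on {1:q}
piece 4:t rests on {3:t}
piece 5:q rests on {2:p, 4:t}
piece 6:q rests on {5:q}
minimal pieces: {0:p}
ways to finish when only these pieces remain (= sum over removing one remaining piece with nothing left below it):
  1 left: {6}→1
  2 left: {5,6}→1
  3 left: {2,5,6}→1  {4,5,6}→1
  4 left: {2,4,5,6}→2  {3,4,5,6}→1
  5 left: {2,3,4,5,6}→3
  placing 0:p first → 3 extensions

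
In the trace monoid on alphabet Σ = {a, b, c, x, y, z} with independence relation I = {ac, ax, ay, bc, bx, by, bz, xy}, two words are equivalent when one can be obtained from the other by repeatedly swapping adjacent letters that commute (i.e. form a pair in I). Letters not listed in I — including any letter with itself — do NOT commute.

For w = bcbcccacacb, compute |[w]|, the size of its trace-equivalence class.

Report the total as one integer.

462

piece 0:b — minimal
piece 1:c — minimal
piece 2:b rests on {0:b}
piece 3:c rests on {1:c}
piece 4:c rests on {3:c}
piece 5:c rests on {4:c}
piece 6:a rests on {2:b}
piece 7:c rests on {5:c}
piece 8:a rests on {6:a}
piece 9:c rests on {7:c}
piece 10:b rests on {8:a}
minimal pieces: {0:b, 1:c}
ways to finish when only these pieces remain (= sum over removing one remaining piece with nothing left below it):
  1 left: {9}→1  {10}→1
  2 left: {7,9}→1  {8,10}→1  {9,10}→2
  3 left: {5,7,9}→1  {6,8,10}→1  {7,9,10}→3  {8,9,10}→3
  4 left: {2,6,8,10}→1  {4,5,7,9}→1  {5,7,9,10}→4  {6,8,9,10}→4  {7,8,9,10}→6
  5 left: {0,2,6,8,10}→1  {2,6,8,9,10}→5  {3,4,5,7,9}→1  {4,5,7,9,10}→5  {5,7,8,9,10}→10  {6,7,8,9,10}→10
  6 left: {0,2,6,8,9,10}→6  {1,3,4,5,7,9}→1  {2,6,7,8,9,10}→15  {3,4,5,7,9,10}→6  {4,5,7,8,9,10}→15  {5,6,7,8,9,10}→20
  7 left: {0,2,6,7,8,9,10}→21  {1,3,4,5,7,9,10}→7  {2,5,6,7,8,9,10}→35  {3,4,5,7,8,9,10}→21  {4,5,6,7,8,9,10}→35
  8 left: {0,2,5,6,7,8,9,10}→56  {1,3,4,5,7,8,9,10}→28  {2,4,5,6,7,8,9,10}→70  {3,4,5,6,7,8,9,10}→56
  9 left: {0,2,4,5,6,7,8,9,10}→126  {1,3,4,5,6,7,8,9,10}→84  {2,3,4,5,6,7,8,9,10}→126
  placing 0:b first → 210 extensions
  placing 1:c first → 252 extensions
total linear extensions = 462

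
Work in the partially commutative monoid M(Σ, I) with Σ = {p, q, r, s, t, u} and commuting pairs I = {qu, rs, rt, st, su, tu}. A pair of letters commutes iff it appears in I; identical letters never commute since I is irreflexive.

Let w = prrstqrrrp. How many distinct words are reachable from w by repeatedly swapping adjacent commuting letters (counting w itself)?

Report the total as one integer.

12

drop 0:p onto floor
drop 1:r onto {0:p}
drop 2:r onto {1:r}
drop 3:s onto {0:p}
drop 4:t onto {0:p}
drop 5:q onto {2:r, 3:s, 4:t}
drop 6:r onto {5:q}
drop 7:r onto {6:r}
drop 8:r onto {7:r}
drop 9:p onto {8:r}
ground layer = {0:p}
drop-orders for the pieces not yet dropped (sum over which currently-grounded one goes next):
  1 to go: {9} 1
  2 to go: {8,9} 1
  3 to go: {7,8,9} 1
  4 to go: {6,7,8,9} 1
  5 to go: {5,6,7,8,9} 1
  6 to go: {2,5,6,7,8,9} 1  {3,5,6,7,8,9} 1  {4,5,6,7,8,9} 1
  7 to go: {1,2,5,6,7,8,9} 1  {2,3,5,6,7,8,9} 2  {2,4,5,6,7,8,9} 2  {3,4,5,6,7,8,9} 2
  8 to go: {1,2,3,5,6,7,8,9} 3  {1,2,4,5,6,7,8,9} 3  {2,3,4,5,6,7,8,9} 6
  if 0:p drops first: 12 orders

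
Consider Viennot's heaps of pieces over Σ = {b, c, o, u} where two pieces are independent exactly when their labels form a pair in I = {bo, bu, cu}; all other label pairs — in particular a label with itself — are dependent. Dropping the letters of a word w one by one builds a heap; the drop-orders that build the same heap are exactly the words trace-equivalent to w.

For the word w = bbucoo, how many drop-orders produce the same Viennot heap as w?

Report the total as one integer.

drop 0:b onto floor
drop 1:b onto {0:b}
drop 2:u onto floor
drop 3:c onto {1:b}
drop 4:o onto {2:u, 3:c}
drop 5:o onto {4:o}
ground layer = {0:b, 2:u}
drop-orders for the pieces not yet dropped (sum over which currently-grounded one goes next):
  1 to go: {5} 1
  2 to go: {4,5} 1
  3 to go: {2,4,5} 1  {3,4,5} 1
  4 to go: {1,3,4,5} 1  {2,3,4,5} 2
  if 0:b drops first: 3 orders
  if 2:u drops first: 1 orders
heap linearizations: 4

4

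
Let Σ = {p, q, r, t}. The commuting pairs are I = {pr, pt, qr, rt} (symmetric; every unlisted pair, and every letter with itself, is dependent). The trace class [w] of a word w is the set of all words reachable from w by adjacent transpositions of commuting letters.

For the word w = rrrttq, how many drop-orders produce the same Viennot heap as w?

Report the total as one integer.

#0=r has no predecessor
#1=r depends on [0:r]
#2=r depends on [1:r]
#3=t has no predecessor
#4=t depends on [3:t]
#5=q depends on [4:t]
sources: [0:r, 3:t]
N(rest) = Σ N(rest − s) over sources s of rest; N(one piece) = 1:
  size 1 → [2]=1  [5]=1
  size 2 → [1,2]=1  [2,5]=2  [4,5]=1
  size 3 → [0,1,2]=1  [1,2,5]=3  [2,4,5]=3  [3,4,5]=1
  size 4 → [0,1,2,5]=4  [1,2,4,5]=6  [2,3,4,5]=4
  first=0(r) contributes 10
  first=3(t) contributes 10
|[w]| = 20

20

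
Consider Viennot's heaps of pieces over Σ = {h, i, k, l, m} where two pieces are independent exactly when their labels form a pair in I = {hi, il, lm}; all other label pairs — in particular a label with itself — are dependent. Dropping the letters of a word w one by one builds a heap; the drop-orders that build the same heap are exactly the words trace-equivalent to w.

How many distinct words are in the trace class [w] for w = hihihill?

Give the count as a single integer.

piece 0:h — minimal
piece 1:i — minimal
piece 2:h rests on {0:h}
piece 3:i rests on {1:i}
piece 4:h rests on {2:h}
piece 5:i rests on {3:i}
piece 6:l rests on {4:h}
piece 7:l rests on {6:l}
minimal pieces: {0:h, 1:i}
ways to finish when only these pieces remain (= sum over removing one remaining piece with nothing left below it):
  1 left: {5}→1  {7}→1
  2 left: {3,5}→1  {5,7}→2  {6,7}→1
  3 left: {1,3,5}→1  {3,5,7}→3  {4,6,7}→1  {5,6,7}→3
  4 left: {1,3,5,7}→4  {2,4,6,7}→1  {3,5,6,7}→6  {4,5,6,7}→4
  5 left: {0,2,4,6,7}→1  {1,3,5,6,7}→10  {2,4,5,6,7}→5  {3,4,5,6,7}→10
  6 left: {0,2,4,5,6,7}→6  {1,3,4,5,6,7}→20  {2,3,4,5,6,7}→15
  placing 0:h first → 35 extensions
  placing 1:i first → 21 extensions
total linear extensions = 56

56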